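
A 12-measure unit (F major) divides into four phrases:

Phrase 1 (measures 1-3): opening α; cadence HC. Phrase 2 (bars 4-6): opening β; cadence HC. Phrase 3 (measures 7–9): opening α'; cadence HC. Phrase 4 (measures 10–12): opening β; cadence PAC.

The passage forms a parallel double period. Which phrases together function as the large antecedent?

phrases 1 and 2

In a double period the first pair of phrases (ending half cadence) is the large antecedent and the second pair (ending perfect authentic cadence) is the large consequent; the antecedent is phrases 1 and 2.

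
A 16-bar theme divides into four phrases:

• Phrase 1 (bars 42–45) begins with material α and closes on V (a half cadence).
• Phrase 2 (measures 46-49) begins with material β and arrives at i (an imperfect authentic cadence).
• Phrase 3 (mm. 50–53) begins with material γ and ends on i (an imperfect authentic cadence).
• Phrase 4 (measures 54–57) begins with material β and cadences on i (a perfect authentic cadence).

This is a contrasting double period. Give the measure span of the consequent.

In a double period the first pair of phrases (ending imperfect authentic cadence) is the large antecedent and the second pair (ending perfect authentic cadence) is the large consequent; the consequent is measures 50–57.

measures 50–57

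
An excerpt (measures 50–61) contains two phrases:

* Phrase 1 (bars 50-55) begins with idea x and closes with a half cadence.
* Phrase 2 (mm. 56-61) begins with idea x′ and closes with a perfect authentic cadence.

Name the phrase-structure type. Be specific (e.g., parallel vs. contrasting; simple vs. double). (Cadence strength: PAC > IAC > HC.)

Phrase 1 ends with a half cadence (weaker) and phrase 2 with a perfect authentic cadence (stronger): antecedent + consequent = a period.
The two phrases open with the same material (x / x′), so the period is parallel.

parallel period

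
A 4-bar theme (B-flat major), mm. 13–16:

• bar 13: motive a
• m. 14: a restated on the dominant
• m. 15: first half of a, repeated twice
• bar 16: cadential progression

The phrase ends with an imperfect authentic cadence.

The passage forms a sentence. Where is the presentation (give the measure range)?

The presentation of a sentence is the basic idea (measure 13) plus its repetition (m. 14); the presentation is therefore measures 13-14.

measures 13–14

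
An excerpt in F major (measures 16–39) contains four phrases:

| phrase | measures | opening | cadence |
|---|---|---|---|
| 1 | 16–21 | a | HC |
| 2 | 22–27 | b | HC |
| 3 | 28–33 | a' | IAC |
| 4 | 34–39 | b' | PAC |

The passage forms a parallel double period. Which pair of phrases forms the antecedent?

phrases 1 and 2

In a double period the first pair of phrases (ending half cadence) is the large antecedent and the second pair (ending perfect authentic cadence) is the large consequent; the antecedent is phrases 1 and 2.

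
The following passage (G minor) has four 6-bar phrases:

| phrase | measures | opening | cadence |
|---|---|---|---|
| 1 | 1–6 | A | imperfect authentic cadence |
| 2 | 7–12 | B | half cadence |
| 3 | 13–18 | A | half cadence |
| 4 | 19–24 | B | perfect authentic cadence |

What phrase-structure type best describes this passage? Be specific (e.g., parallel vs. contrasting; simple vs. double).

parallel double period

Four phrases in two halves: the first half (mm. 1–12) ends with a half cadence, the second (mm. 13–24) with a perfect authentic cadence — a large antecedent–consequent pair, i.e. a double period.
Phrase 3 begins with the same material as phrase 1, making it parallel.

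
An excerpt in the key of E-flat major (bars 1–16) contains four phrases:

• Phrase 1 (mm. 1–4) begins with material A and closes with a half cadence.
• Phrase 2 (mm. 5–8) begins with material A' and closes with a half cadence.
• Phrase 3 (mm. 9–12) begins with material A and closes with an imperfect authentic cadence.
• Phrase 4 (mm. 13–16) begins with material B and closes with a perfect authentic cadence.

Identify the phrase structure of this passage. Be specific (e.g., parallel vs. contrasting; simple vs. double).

Four phrases in two halves: the first half (mm. 1-8) ends with a half cadence, the second (bars 9–16) with a perfect authentic cadence — a large antecedent–consequent pair, i.e. a double period.
Phrase 3 begins with the same material as phrase 1, making it parallel.

parallel double period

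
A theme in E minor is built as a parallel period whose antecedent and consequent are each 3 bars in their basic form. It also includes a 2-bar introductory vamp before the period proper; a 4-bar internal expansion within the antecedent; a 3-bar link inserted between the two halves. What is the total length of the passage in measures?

Basic parallel period: 3 + 3 = 6 bars.
6 (basic form) + 2 (introduction) + 4 (internal expansion) + 3 (link) = 15.

15 measures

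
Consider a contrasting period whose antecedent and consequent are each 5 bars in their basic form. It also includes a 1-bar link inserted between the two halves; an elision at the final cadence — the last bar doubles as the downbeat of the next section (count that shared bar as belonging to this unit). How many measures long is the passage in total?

Basic contrasting period: 5 + 5 = 10 bars.
10 (basic form) + 1 (link) = 11.
The elision shares a bar with the next section but does not change this unit's count.

11 measures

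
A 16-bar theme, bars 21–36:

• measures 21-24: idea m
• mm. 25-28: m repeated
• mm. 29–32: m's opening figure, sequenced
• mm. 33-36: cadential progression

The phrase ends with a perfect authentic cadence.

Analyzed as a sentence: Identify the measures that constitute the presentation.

The presentation of a sentence is the basic idea (bars 21-24) plus its repetition (measures 25-28); the presentation is therefore measures 21–28.

measures 21–28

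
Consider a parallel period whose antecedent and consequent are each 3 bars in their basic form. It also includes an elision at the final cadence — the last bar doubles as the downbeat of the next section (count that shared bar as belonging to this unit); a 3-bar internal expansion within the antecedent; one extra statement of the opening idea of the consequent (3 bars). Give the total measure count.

Basic parallel period: 3 + 3 = 6 bars.
6 (basic form) + 3 (internal expansion) + 3 (extra statement) = 12.
The elision shares a bar with the next section but does not change this unit's count.

12 measures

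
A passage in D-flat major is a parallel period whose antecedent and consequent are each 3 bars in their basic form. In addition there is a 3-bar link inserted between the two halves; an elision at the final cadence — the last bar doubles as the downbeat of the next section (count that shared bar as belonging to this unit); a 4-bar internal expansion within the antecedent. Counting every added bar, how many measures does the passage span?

13 measures

Basic parallel period: 3 + 3 = 6 bars.
6 (basic form) + 3 (link) + 4 (internal expansion) = 13.
The elision shares a bar with the next section but does not change this unit's count.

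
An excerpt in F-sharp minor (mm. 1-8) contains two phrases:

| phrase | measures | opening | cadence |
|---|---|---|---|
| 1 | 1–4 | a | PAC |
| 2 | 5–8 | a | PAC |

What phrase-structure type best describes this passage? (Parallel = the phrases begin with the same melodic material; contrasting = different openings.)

repeated phrase

Both phrases have the same opening (a) and the same cadence (perfect authentic cadence): the second is a restatement, not a consequent, so this is a repeated phrase rather than a period.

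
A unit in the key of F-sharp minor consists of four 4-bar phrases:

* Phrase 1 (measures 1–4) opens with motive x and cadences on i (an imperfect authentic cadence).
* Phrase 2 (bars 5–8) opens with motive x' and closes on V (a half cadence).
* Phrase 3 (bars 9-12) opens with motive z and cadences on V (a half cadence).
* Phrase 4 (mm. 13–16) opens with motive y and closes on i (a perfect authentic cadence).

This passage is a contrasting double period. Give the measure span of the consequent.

measures 9–16

In a double period the four phrases pair into a large antecedent (phrases 1–2, ending half cadence) and a large consequent (phrases 3–4, ending perfect authentic cadence). The consequent spans measures 9–16.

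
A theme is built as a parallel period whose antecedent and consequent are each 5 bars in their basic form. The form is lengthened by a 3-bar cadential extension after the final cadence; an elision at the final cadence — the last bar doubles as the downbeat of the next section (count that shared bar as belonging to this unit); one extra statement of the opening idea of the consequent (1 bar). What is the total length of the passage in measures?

Basic parallel period: 5 + 5 = 10 bars.
10 (basic form) + 3 (cadential extension) + 1 (extra statement) = 14.
The elision shares a bar with the next section but does not change this unit's count.

14 measures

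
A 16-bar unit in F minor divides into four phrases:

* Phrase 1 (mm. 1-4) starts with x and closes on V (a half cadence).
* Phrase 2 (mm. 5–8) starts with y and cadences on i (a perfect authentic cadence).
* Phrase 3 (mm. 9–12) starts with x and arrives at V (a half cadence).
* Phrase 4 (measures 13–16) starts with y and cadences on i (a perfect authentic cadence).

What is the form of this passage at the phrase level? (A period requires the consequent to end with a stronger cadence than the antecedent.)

The cadence pattern HC–PAC–HC–PAC is weak–strong twice, and phrases 3–4 restate phrases 1–2: a period heard twice, not a double period (which would end weakly at phrase 2).

repeated period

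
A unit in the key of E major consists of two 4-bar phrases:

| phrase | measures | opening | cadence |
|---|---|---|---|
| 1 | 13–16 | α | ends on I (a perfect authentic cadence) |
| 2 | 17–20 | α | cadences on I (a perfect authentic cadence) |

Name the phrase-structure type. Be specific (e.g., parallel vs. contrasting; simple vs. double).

repeated phrase

Both phrases have the same opening (α) and the same cadence (perfect authentic cadence): the second is a restatement, not a consequent, so this is a repeated phrase rather than a period.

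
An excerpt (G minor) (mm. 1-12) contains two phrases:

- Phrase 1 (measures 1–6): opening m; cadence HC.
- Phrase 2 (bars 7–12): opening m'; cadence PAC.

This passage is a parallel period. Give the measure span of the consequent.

The antecedent is the phrase ending with the weaker cadence (half cadence, phrase 1) and the consequent the one ending more conclusively (perfect authentic cadence, phrase 2); the consequent is mm. 7–12.

measures 7–12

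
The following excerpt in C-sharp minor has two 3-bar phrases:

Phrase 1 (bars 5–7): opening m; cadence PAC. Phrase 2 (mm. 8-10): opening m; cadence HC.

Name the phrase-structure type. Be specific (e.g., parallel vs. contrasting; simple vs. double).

phrase group

The second phrase closes with a half cadence, which is not stronger than the first phrase's perfect authentic cadence; without a weak→strong cadential pair there is no antecedent–consequent relationship, so this is a phrase group rather than a period.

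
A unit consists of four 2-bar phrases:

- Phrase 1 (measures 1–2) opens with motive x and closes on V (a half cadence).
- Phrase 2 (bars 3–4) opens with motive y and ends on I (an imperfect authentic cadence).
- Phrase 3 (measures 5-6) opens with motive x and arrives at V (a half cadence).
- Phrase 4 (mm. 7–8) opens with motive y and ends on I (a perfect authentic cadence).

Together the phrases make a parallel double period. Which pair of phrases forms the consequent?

In a double period the first pair of phrases (ending imperfect authentic cadence) is the large antecedent and the second pair (ending perfect authentic cadence) is the large consequent; the consequent is phrases 3 and 4.

phrases 3 and 4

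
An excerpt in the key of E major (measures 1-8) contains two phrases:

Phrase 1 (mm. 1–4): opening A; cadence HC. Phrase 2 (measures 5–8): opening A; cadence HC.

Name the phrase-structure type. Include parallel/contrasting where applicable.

Both phrases have the same opening (A) and the same cadence (half cadence): the second is a restatement, not a consequent, so this is a repeated phrase rather than a period.

repeated phrase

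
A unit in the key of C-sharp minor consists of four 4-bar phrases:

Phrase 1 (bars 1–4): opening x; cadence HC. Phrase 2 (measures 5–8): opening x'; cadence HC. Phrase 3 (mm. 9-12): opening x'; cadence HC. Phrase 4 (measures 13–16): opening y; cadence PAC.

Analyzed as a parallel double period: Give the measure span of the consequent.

measures 9–16

In a double period the four phrases pair into a large antecedent (phrases 1–2, ending half cadence) and a large consequent (phrases 3–4, ending perfect authentic cadence). The consequent spans bars 9–16.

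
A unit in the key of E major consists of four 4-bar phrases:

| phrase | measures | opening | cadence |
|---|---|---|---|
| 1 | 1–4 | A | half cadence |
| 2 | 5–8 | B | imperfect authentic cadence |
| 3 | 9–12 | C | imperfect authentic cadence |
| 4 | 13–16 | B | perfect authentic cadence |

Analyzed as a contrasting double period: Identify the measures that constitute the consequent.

In a double period the four phrases pair into a large antecedent (phrases 1–2, ending imperfect authentic cadence) and a large consequent (phrases 3–4, ending perfect authentic cadence). The consequent spans mm. 9–16.

measures 9–16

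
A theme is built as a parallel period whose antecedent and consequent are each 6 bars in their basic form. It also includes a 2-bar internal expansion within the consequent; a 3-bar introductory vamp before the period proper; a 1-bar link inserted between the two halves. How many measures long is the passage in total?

18 measures

Basic parallel period: 6 + 6 = 12 bars.
12 (basic form) + 2 (internal expansion) + 3 (introduction) + 1 (link) = 18.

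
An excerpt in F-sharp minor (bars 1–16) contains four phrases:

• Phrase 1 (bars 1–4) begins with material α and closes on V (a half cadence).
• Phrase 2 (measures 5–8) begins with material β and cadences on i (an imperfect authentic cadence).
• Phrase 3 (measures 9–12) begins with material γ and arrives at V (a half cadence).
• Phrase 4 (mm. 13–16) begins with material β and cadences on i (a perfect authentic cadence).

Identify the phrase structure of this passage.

Four phrases in two halves: the first half (mm. 1–8) ends with an imperfect authentic cadence, the second (bars 9–16) with a perfect authentic cadence — a large antecedent–consequent pair, i.e. a double period.
Phrase 3 begins with different material from phrase 1, making it contrasting.

contrasting double period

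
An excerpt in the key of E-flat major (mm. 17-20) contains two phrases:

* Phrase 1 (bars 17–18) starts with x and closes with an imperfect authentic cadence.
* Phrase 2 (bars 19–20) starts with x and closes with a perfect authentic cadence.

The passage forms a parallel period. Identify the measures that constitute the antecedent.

The antecedent is the phrase ending with the weaker cadence (imperfect authentic cadence, phrase 1) and the consequent the one ending more conclusively (perfect authentic cadence, phrase 2); the antecedent is measures 17–18.

measures 17–18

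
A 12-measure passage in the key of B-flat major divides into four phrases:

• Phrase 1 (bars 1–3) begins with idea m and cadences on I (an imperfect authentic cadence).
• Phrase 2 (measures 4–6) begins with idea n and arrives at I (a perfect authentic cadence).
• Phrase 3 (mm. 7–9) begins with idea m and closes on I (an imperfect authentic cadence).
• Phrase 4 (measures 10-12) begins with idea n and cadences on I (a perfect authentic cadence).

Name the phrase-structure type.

repeated period

The cadence pattern IAC–PAC–IAC–PAC is weak–strong twice, and phrases 3–4 restate phrases 1–2: a period heard twice, not a double period (which would end weakly at phrase 2).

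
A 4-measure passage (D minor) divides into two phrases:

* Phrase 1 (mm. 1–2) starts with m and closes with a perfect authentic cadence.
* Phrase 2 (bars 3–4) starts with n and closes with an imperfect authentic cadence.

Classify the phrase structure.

phrase group

The second phrase closes with an imperfect authentic cadence, which is not stronger than the first phrase's perfect authentic cadence; without a weak→strong cadential pair there is no antecedent–consequent relationship, so this is a phrase group rather than a period.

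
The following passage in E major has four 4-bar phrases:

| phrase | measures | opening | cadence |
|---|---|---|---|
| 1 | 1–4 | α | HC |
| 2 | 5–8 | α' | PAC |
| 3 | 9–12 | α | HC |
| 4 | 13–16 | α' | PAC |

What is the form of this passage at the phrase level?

The cadence pattern HC–PAC–HC–PAC is weak–strong twice, and phrases 3–4 restate phrases 1–2: a period heard twice, not a double period (which would end weakly at phrase 2).

repeated period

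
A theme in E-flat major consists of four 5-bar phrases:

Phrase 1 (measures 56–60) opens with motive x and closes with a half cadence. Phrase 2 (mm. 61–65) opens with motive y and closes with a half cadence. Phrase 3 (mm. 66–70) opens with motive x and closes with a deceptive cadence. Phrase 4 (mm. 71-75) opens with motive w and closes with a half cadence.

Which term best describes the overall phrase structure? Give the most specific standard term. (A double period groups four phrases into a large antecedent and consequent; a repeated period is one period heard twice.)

Phrase 4 ends with a half cadence, no stronger than phrase 2's half cadence, so the four phrases do not form a double period; nor do phrases 3–4 duplicate 1–2, so it is not a repeated period. With no phrase reaching a conclusive cadence, the passage is a phrase group.

phrase group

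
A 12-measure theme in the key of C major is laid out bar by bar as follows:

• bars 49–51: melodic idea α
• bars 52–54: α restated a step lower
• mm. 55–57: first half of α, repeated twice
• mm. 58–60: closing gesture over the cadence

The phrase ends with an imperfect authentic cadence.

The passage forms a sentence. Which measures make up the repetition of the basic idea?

The presentation of a sentence is the basic idea (mm. 49–51) plus its repetition (measures 52-54); the repetition of the basic idea is therefore mm. 52–54.

measures 52–54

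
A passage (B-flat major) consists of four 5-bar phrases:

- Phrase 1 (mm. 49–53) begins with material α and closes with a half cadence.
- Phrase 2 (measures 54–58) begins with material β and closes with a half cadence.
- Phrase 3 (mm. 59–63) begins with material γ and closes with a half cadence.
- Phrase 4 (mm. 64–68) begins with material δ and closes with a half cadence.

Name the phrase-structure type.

Phrase 4 ends with a half cadence, no stronger than phrase 2's half cadence, so the four phrases do not form a double period; nor do phrases 3–4 duplicate 1–2, so it is not a repeated period. With no phrase reaching a conclusive cadence, the passage is a phrase group.

phrase group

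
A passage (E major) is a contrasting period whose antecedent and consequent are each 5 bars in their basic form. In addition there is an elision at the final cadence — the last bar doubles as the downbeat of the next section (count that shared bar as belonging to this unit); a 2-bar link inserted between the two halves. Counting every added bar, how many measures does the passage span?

Basic contrasting period: 5 + 5 = 10 bars.
10 (basic form) + 2 (link) = 12.
The elision shares a bar with the next section but does not change this unit's count.

12 measures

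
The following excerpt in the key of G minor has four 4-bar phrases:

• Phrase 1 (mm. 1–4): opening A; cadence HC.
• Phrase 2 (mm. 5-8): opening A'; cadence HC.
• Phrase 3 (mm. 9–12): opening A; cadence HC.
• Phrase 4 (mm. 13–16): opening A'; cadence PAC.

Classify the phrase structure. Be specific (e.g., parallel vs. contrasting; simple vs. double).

Four phrases in two halves: the first half (measures 1-8) ends with a half cadence, the second (mm. 9-16) with a perfect authentic cadence — a large antecedent–consequent pair, i.e. a double period.
Phrase 3 begins with the same material as phrase 1, making it parallel.

parallel double period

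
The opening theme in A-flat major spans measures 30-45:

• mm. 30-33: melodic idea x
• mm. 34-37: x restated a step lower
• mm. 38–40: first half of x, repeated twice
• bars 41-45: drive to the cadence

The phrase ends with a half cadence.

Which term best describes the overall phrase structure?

Basic idea (bars 30–33) + its repetition (mm. 34–37) form the presentation; fragmentation and cadence (mm. 38-45) form the continuation — the 16-bar whole is a sentence.

sentence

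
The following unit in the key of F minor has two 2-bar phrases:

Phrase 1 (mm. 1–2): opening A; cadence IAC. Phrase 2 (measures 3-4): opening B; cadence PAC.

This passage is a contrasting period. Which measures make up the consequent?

The antecedent is the phrase ending with the weaker cadence (imperfect authentic cadence, phrase 1) and the consequent the one ending more conclusively (perfect authentic cadence, phrase 2); the consequent is measures 3-4.

measures 3–4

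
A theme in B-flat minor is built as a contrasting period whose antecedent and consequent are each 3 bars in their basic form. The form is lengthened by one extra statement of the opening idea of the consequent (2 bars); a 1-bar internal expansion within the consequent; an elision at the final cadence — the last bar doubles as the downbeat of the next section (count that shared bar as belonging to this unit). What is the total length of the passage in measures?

9 measures

Basic contrasting period: 3 + 3 = 6 bars.
6 (basic form) + 2 (extra statement) + 1 (internal expansion) = 9.
The elision shares a bar with the next section but does not change this unit's count.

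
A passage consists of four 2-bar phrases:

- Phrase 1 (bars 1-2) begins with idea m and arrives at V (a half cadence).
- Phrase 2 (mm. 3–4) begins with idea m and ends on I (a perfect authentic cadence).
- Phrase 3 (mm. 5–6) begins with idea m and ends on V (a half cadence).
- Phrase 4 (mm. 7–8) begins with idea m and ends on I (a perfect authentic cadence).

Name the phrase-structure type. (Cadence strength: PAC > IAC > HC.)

repeated period

The cadence pattern HC–PAC–HC–PAC is weak–strong twice, and phrases 3–4 restate phrases 1–2: a period heard twice, not a double period (which would end weakly at phrase 2).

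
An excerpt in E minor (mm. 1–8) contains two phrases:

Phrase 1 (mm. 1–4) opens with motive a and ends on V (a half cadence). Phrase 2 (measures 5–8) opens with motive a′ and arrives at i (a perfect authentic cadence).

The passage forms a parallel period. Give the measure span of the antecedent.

measures 1–4

The phrase ending with the weaker cadence (half cadence) is the antecedent; the one ending more conclusively (perfect authentic cadence) is the consequent. The antecedent is measures 1–4.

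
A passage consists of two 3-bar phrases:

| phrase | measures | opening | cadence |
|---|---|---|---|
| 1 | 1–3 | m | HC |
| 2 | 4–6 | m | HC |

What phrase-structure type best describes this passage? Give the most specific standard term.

repeated phrase

Both phrases have the same opening (m) and the same cadence (half cadence): the second is a restatement, not a consequent, so this is a repeated phrase rather than a period.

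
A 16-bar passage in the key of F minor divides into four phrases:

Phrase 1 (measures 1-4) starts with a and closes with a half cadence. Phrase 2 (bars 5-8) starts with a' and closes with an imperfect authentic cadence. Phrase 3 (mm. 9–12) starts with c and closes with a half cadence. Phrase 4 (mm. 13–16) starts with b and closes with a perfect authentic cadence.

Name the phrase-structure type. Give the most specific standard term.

contrasting double period

Four phrases in two halves: the first half (measures 1–8) ends with an imperfect authentic cadence, the second (measures 9–16) with a perfect authentic cadence — a large antecedent–consequent pair, i.e. a double period.
Phrase 3 begins with different material from phrase 1, making it contrasting.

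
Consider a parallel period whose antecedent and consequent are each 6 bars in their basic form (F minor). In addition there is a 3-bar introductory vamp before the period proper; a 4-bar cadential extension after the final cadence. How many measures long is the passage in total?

19 measures

Basic parallel period: 6 + 6 = 12 bars.
12 (basic form) + 3 (introduction) + 4 (cadential extension) = 19.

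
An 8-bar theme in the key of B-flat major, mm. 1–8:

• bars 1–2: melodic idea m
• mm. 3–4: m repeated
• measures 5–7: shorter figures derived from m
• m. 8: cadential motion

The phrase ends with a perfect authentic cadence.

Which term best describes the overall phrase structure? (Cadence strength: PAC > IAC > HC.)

sentence

Basic idea (mm. 1–2) + its repetition (measures 3–4) form the presentation; fragmentation and cadence (bars 5-8) form the continuation — the 8-bar whole is a sentence.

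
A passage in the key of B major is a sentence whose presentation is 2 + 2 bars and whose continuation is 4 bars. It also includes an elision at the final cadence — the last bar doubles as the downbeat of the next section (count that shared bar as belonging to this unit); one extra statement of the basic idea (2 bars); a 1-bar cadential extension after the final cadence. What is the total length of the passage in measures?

11 measures

Basic sentence: 2 + 2 + 4 = 8 bars.
8 (basic form) + 2 (extra statement) + 1 (cadential extension) = 11.
The elision shares a bar with the next section but does not change this unit's count.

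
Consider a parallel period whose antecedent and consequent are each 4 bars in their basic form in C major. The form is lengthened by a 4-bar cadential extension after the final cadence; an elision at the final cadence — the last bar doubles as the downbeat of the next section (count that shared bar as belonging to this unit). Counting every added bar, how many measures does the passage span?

12 measures

Basic parallel period: 4 + 4 = 8 bars.
8 (basic form) + 4 (cadential extension) = 12.
The elision shares a bar with the next section but does not change this unit's count.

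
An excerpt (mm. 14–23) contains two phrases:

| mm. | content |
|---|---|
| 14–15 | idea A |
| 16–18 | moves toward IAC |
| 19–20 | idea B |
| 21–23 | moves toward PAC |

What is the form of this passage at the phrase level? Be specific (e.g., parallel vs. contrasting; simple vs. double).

contrasting period

Phrase 1 ends with an imperfect authentic cadence (weaker) and phrase 2 with a perfect authentic cadence (stronger): antecedent + consequent = a period.
The two phrases open with different material (A / B), so the period is contrasting.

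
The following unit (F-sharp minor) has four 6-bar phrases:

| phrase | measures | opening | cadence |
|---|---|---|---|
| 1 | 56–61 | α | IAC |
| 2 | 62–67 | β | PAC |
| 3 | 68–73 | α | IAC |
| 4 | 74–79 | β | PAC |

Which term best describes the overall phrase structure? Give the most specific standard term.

repeated period

The cadence pattern IAC–PAC–IAC–PAC is weak–strong twice, and phrases 3–4 restate phrases 1–2: a period heard twice, not a double period (which would end weakly at phrase 2).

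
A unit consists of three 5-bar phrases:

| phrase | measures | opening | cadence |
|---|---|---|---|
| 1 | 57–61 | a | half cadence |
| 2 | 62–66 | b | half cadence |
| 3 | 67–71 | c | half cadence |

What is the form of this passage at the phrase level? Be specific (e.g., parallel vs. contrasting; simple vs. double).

phrase group

The final phrase closes with a half cadence, which is not stronger than the preceding half cadence; the 3 phrases lack an overall antecedent–consequent design and so form a phrase group.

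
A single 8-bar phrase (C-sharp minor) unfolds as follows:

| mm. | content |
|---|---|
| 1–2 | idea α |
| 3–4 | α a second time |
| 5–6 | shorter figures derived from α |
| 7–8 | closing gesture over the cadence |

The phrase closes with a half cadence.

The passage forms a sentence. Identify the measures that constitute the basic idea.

measures 1–2

The presentation of a sentence is the basic idea (bars 1-2) plus its repetition (mm. 3–4); the basic idea is therefore mm. 1–2.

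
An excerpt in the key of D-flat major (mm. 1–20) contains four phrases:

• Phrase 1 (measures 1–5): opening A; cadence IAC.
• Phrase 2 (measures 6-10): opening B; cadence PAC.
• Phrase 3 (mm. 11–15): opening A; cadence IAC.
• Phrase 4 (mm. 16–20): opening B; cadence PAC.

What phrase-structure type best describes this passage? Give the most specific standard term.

The cadence pattern IAC–PAC–IAC–PAC is weak–strong twice, and phrases 3–4 restate phrases 1–2: a period heard twice, not a double period (which would end weakly at phrase 2).

repeated period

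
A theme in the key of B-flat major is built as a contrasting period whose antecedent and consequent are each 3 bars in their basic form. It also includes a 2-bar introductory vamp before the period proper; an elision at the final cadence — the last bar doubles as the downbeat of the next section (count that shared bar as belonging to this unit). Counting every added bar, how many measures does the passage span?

8 measures

Basic contrasting period: 3 + 3 = 6 bars.
6 (basic form) + 2 (introduction) = 8.
The elision shares a bar with the next section but does not change this unit's count.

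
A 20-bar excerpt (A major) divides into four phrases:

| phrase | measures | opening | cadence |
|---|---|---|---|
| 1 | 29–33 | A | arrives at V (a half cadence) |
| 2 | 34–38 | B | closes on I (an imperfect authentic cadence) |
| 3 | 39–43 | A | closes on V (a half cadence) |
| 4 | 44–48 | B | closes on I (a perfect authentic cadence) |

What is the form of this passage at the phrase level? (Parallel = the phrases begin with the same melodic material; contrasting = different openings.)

parallel double period

Four phrases in two halves: the first half (bars 29–38) ends with an imperfect authentic cadence, the second (mm. 39–48) with a perfect authentic cadence — a large antecedent–consequent pair, i.e. a double period.
Phrase 3 begins with the same material as phrase 1, making it parallel.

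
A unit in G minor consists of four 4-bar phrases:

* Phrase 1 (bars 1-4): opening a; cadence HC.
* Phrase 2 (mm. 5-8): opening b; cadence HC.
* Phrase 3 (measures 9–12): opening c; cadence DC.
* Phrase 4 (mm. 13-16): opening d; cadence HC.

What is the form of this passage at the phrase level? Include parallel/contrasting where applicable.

phrase group

Phrase 4 ends with a half cadence, no stronger than phrase 2's half cadence, so the four phrases do not form a double period; nor do phrases 3–4 duplicate 1–2, so it is not a repeated period. With no phrase reaching a conclusive cadence, the passage is a phrase group.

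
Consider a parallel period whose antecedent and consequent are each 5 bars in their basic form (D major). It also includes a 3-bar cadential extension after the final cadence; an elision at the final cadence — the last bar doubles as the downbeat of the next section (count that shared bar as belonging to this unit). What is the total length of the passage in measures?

Basic parallel period: 5 + 5 = 10 bars.
10 (basic form) + 3 (cadential extension) = 13.
The elision shares a bar with the next section but does not change this unit's count.

13 measures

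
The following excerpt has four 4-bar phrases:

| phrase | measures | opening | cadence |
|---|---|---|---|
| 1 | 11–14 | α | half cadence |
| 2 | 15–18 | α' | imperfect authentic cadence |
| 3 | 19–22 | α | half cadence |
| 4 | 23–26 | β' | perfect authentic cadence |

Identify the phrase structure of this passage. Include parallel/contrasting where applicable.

Four phrases in two halves: the first half (bars 11–18) ends with an imperfect authentic cadence, the second (measures 19–26) with a perfect authentic cadence — a large antecedent–consequent pair, i.e. a double period.
Phrase 3 begins with the same material as phrase 1, making it parallel.

parallel double period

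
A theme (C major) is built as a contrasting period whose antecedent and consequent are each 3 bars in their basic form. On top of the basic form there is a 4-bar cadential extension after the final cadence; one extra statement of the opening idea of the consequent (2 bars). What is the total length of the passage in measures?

12 measures

Basic contrasting period: 3 + 3 = 6 bars.
6 (basic form) + 4 (cadential extension) + 2 (extra statement) = 12.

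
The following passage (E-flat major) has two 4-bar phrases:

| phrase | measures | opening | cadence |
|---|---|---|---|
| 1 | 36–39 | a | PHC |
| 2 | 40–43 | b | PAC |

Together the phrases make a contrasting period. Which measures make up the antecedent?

The phrase ending with the weaker cadence (Phrygian half cadence) is the antecedent; the one ending more conclusively (perfect authentic cadence) is the consequent. The antecedent is measures 36–39.

measures 36–39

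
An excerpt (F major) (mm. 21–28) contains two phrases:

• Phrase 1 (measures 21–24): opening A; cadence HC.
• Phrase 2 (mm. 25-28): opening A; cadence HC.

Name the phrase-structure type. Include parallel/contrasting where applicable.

Both phrases have the same opening (A) and the same cadence (half cadence): the second is a restatement, not a consequent, so this is a repeated phrase rather than a period.

repeated phrase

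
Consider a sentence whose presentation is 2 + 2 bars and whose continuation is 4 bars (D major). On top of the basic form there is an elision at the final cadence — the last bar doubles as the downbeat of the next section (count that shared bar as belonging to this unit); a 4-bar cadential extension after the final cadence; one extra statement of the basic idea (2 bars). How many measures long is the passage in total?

Basic sentence: 2 + 2 + 4 = 8 bars.
8 (basic form) + 4 (cadential extension) + 2 (extra statement) = 14.
The elision shares a bar with the next section but does not change this unit's count.

14 measures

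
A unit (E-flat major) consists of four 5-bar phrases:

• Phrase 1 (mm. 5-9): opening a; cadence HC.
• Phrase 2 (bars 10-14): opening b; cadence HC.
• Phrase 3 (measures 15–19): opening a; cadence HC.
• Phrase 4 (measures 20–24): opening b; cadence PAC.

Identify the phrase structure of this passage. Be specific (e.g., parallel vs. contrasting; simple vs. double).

Four phrases in two halves: the first half (measures 5-14) ends with a half cadence, the second (measures 15-24) with a perfect authentic cadence — a large antecedent–consequent pair, i.e. a double period.
Phrase 3 begins with the same material as phrase 1, making it parallel.

parallel double period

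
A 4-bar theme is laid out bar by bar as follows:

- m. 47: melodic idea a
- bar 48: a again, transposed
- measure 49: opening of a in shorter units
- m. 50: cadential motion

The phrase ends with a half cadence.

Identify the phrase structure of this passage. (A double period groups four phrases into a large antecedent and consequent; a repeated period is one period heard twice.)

Basic idea (bar 47) + its repetition (measure 48) form the presentation; fragmentation and cadence (bars 49–50) form the continuation — the 4-bar whole is a sentence.

sentence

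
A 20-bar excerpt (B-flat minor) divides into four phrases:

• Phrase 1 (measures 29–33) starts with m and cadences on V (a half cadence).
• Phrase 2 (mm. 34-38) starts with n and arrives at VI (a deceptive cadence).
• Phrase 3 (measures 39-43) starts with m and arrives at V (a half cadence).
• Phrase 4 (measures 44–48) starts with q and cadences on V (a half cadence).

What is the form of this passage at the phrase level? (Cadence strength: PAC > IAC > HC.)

phrase group

Phrase 4 ends with a half cadence, no stronger than phrase 2's deceptive cadence, so the four phrases do not form a double period; nor do phrases 3–4 duplicate 1–2, so it is not a repeated period. With no phrase reaching a conclusive cadence, the passage is a phrase group.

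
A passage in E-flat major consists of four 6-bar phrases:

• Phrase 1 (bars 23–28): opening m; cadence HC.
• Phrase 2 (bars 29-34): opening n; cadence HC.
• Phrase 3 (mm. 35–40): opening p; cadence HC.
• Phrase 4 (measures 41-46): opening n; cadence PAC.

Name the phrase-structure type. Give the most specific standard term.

contrasting double period

Four phrases in two halves: the first half (mm. 23–34) ends with a half cadence, the second (mm. 35–46) with a perfect authentic cadence — a large antecedent–consequent pair, i.e. a double period.
Phrase 3 begins with different material from phrase 1, making it contrasting.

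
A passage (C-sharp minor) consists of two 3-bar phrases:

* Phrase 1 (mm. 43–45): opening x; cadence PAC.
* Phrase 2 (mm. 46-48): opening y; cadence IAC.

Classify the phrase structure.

The second phrase closes with an imperfect authentic cadence, which is not stronger than the first phrase's perfect authentic cadence; without a weak→strong cadential pair there is no antecedent–consequent relationship, so this is a phrase group rather than a period.

phrase group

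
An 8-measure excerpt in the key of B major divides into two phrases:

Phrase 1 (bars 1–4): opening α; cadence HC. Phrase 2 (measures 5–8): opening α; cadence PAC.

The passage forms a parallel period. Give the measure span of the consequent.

The antecedent is the phrase ending with the weaker cadence (half cadence, phrase 1) and the consequent the one ending more conclusively (perfect authentic cadence, phrase 2); the consequent is mm. 5–8.

measures 5–8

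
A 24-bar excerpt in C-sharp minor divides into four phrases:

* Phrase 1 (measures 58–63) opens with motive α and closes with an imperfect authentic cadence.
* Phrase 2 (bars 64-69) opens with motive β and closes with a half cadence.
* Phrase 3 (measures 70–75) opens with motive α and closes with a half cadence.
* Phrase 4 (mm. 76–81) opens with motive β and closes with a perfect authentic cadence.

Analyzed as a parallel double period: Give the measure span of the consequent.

In a double period the four phrases pair into a large antecedent (phrases 1–2, ending half cadence) and a large consequent (phrases 3–4, ending perfect authentic cadence). The consequent spans mm. 70–81.

measures 70–81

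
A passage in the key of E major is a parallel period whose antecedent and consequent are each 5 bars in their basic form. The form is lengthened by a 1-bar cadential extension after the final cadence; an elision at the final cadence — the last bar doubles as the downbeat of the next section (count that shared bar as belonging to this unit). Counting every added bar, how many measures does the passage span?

Basic parallel period: 5 + 5 = 10 bars.
10 (basic form) + 1 (cadential extension) = 11.
The elision shares a bar with the next section but does not change this unit's count.

11 measures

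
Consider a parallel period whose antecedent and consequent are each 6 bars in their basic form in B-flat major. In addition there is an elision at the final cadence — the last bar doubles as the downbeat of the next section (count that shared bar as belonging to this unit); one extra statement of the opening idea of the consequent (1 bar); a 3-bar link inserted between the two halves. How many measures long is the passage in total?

16 measures

Basic parallel period: 6 + 6 = 12 bars.
12 (basic form) + 1 (extra statement) + 3 (link) = 16.
The elision shares a bar with the next section but does not change this unit's count.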